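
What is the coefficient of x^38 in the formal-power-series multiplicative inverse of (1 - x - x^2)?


Let the inverse be f(x) = sum_{k>=0} a_k x^k. From f(x) * (1 - x - x^2) = 1 and matching coefficients:
 x^0: a_0 = 1.
 x^1: a_1 - a_0 = 0, so a_1 = 1.
 x^k (k >= 2): a_k - a_{k-1} - a_{k-2} = 0, i.e. a_k = a_{k-1} + a_{k-2}.
This is the Fibonacci-type recurrence shifted so that a_0 = a_1 = 1.
Iterating: a_0=1, a_1=1, a_2=2, a_3=3, a_4=5, a_5=8, a_6=13, a_7=21, a_8=34, a_9=55, ...
a_38 = 63245986.

63245986


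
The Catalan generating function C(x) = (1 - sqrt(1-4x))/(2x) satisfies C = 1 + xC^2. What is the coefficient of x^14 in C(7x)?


Substituting x -> 7x scales the n-th coefficient by 7^n, so [x^14] C(7x) = 7^14 * C_14.
C_14 = C(2*14, 14)/(15) = 40116600/15 = 2674440.
So 7^14 * 2674440 = 678223072849 * 2674440 = 1813866914950279560.

1813866914950279560


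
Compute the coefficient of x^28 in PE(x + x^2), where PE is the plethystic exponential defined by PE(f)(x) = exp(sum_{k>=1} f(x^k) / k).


With f(x) = x + x^2, the exponent is sum_{k>=1} (x^k + x^(2k)) / k = -ln(1 - x) - ln(1 - x^2). Exponentiating:
PE(x + x^2) = 1 / ((1 - x)(1 - x^2)).
This is the generating function for partitions of n into parts of size 1 or 2. The number of 2's can be any j in 0..14, and the rest are 1's, so
[x^28] = floor(28/2) + 1 = 15.

15


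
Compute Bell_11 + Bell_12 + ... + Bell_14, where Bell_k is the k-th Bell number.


Recall Bell_k counts set partitions of a k-set (with Bell_0 = 1 by convention).
Bell_11 through Bell_14: 678570, 4213597, 27644437, 190899322
Sum = 678570 + 4213597 + 27644437 + 190899322 = 223435926.

223435926


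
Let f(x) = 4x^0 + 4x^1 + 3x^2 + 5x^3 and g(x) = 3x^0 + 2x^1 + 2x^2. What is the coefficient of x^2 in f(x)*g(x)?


Cauchy product at x^2:
4*2 + 4*2 + 3*3
= 25

25


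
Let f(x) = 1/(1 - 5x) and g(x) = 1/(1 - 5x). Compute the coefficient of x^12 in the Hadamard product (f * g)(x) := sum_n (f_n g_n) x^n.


f has coefficients f_k = 5^k and g has coefficients g_k = 5^k, so the Hadamard product has coefficient (f*g)_k = 5^k * 5^k = 25^k.
For k = 12: 25^12 = 59604644775390625.

59604644775390625


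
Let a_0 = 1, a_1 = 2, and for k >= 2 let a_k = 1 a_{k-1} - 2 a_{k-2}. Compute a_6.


Iterating the recurrence forward:
a_0 = 1
a_1 = 2
a_2 = 1*2 - 2*1 = 0
a_3 = 1*0 - 2*2 = -4
a_4 = 1*-4 - 2*0 = -4
a_5 = 1*-4 - 2*-4 = 4
a_6 = 1*4 - 2*-4 = 12
So a_6 = 12.

12


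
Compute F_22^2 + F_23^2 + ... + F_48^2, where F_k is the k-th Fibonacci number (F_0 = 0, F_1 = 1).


There is a standard identity sum_{k=0}^{N} F_k^2 = F_N * F_{N+1} (proved inductively from the telescoping relation F_k^2 = F_k F_{k+1} - F_{k-1} F_k). Then
sum_{k=22}^{48} F_k^2 = F_48 F_49 - F_21 F_22.
Computing: F_48 = 4807526976, F_49 = 7778742049, F_21 = 10946, F_22 = 17711.
Sum = 4807526976 * 7778742049 - 10946 * 17711 = 37396512239719149218.

37396512239719149218


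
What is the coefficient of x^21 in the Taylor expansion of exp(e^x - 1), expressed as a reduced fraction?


exp(e^x - 1) = sum_{k>=0} Bell_k x^k / k!, where Bell_k is the k-th Bell number.
So the coefficient of x^21 is Bell_21 / 21!.
Computing: Bell_21 = 474869816156751 and 21! = 51090942171709440000, giving
474869816156751/51090942171709440000 = 158289938718917/17030314057236480000.

158289938718917/17030314057236480000


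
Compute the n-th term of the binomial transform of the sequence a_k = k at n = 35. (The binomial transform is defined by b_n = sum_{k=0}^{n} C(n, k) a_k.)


With a_k = k, b_n = sum_{k=0}^{n} C(n, k) k. Using k * C(n, k) = n * C(n-1, k-1) gives b_n = n * sum_{k>=1} C(n-1, k-1) = n * 2^(n-1).
For n = 35: 35 * 2^34 = 35 * 17179869184 = 601295421440.

601295421440


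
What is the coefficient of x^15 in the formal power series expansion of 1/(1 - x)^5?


The negative binomial / multiset identity is
1/(1 - x)^r = sum_{k>=0} C(k + r - 1, r - 1) x^k.
Here r = 5 and k = 15, so the coefficient is
C(15 + 4, 4) = C(19, 4)
= 3876

3876


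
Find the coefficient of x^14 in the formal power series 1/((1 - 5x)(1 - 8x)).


By partial fractions or Cauchy convolution:
The coefficient equals sum_{k=0}^{14} 5^k * 8^(14-k).
= 11717951503569

11717951503569


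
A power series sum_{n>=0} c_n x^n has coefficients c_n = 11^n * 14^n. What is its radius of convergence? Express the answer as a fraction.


By the root test (Cauchy-Hadamard), the radius is R = 1 / limsup_n |c_n|^(1/n).
Here |c_n|^(1/n) = (11^n * 14^n)^(1/n) = 11 * 14 = 154 for all n.
So R = 1/154 = 1/154.

1/154


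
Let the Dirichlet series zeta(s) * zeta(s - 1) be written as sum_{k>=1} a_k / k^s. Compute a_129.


Convolution gives a_k = sum_{d | k} d * 1 = sum_{d | k} d = sigma(k), the sum of positive divisors of k.
For k = 129, the divisors are 1, 3, 43, 129, so
sigma(129) = 1 + 3 + 43 + 129 = 176.

176


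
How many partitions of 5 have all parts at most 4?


Using the generating function (1-x)^(-1)(1-x^2)^(-1)...(1-x^4)^(-1),
the coefficient of x^5 counts these restricted partitions.
Result = 6

6


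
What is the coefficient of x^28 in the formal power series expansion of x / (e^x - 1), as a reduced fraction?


The exponential generating function for Bernoulli numbers is
x / (e^x - 1) = sum_{k>=0} B_k x^k / k!.
So the coefficient of x^28 in x / (e^x - 1) is B_28 / 28!.
Computing: B_28 = -23749461029/870, 28! = 304888344611713860501504000000, giving
-23749461029/870 / 304888344611713860501504000000 = -3392780147/37893265687455865519472640000000.

-3392780147/37893265687455865519472640000000


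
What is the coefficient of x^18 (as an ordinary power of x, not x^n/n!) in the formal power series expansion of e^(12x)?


The exponential series is e^y = sum_{k>=0} y^k / k!. Substituting y = 12x gives
e^(12x) = sum_{k>=0} 12^k x^k / k!.
So the coefficient of x^n is a^n/n! with a = 12, n = 18:
12^18 / 18! = 26623333280885243904/6402373705728000 = 61917364224/14889875

61917364224/14889875


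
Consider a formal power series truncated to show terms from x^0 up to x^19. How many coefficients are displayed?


From x^0 to x^19 inclusive, the count is 19 - 0 + 1 = 20.

20


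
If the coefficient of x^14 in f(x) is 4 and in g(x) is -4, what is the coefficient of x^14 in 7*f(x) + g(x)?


Scalar multiplication scales coefficients: 7 * 4 = 28.
Then add the g coefficient: 28 + -4
= 24

24


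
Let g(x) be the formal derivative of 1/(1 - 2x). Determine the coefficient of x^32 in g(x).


Differentiate termwise: d/dx sum_{k>=0} 2^k x^k = sum_{k>=1} k 2^k x^(k-1) = sum_{j>=0} (j+1) 2^(j+1) x^j.
Equivalently, d/dx [1/(1 - 2x)] = 2/(1 - 2x)^2.
For j = 32: 33 * 2^33 = 33 * 8589934592 = 283467841536.

283467841536


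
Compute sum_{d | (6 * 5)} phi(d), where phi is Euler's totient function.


First, 6 * 5 = 30. One classical identity is sum_{d | n} phi(d) = n (each k in [1, n] has a unique gcd with n, and among the k's with gcd(k, n) = n/d there are phi(d) of them). So the sum equals 30. We also verify directly:
Divisors of 30: 1, 2, 3, 5, 6, 10, 15, 30.
phi values: 1, 1, 2, 4, 2, 4, 8, 8.
Sum = 30.

30


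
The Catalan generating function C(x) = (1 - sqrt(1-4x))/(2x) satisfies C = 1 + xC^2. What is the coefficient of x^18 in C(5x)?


Substituting x -> 5x scales the n-th coefficient by 5^n, so [x^18] C(5x) = 5^18 * C_18.
C_18 = C(2*18, 18)/(19) = 9075135300/19 = 477638700.
So 5^18 * 477638700 = 3814697265625 * 477638700 = 1822047042846679687500.

1822047042846679687500


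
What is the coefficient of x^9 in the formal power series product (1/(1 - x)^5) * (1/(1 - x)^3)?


Combine the factors: (1/(1 - x)^5) * (1/(1 - x)^3) = 1/(1 - x)^8.
Then use 1/(1 - x)^r = sum_{k>=0} C(k + r - 1, r - 1) x^k with r = 8 and k = 9:
C(16, 7) = 11440.

11440


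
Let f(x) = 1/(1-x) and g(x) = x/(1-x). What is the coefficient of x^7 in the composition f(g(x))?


First simplify the composition: f(g(x)) = 1/(1 - x/(1-x)) = (1-x)/((1-x) - x) = (1-x)/(1-2x).
Now extract the coefficient. Write (1-x)/(1-2x) = 1/(1-2x) - x/(1-2x).
The coefficient of x^n in 1/(1-2x) is 2^n, and in x/(1-2x) is 2^(n-1) (for n >= 1).
So the coefficient of x^7 is 2^7 - 2^6 = 128 - 64 = 64.

64


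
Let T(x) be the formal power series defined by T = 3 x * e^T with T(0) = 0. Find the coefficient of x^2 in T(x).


Apply the Lagrange inversion formula: if T = 3 x * phi(T) with phi(t) = e^t, then
[x^n] T = 3^n * (1/n) [t^(n-1)] phi(t)^n = 3^n * (1/n) [t^(n-1)] e^(n t) = 3^n * (1/n) * n^(n-1) / (n-1)! = 3^n * n^(n-1) / n!.
When c = 1 this is the Cayley count of rooted labeled trees on n vertices, divided by n!.
For n = 2: 3^2 * 2^1 / 2! = 9 * 2/2 = 9.

9


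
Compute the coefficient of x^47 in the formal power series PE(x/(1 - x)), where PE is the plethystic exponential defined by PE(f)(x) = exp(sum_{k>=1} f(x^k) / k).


For f(x) = x/(1 - x) we have
sum_{k>=1} f(x^k) / k = sum_{k>=1} (1/k) * x^k / (1 - x^k) = sum_{k, m >= 1} x^(k m) / k,
which after exponentiating simplifies to
PE(x/(1 - x)) = prod_{k>=1} 1 / (1 - x^k).
This is the generating function for the partition function p(n), so the coefficient of x^47 is p(47).
Computing p(47) by dynamic programming over parts 1, 2, ..., 47: p(47) = 124754.

124754


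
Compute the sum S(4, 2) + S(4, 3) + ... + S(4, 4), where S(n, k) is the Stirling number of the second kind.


By definition, S(n, k) counts partitions of an n-set into exactly k nonempty blocks.
Computing row n = 4 for k = 2..4:
S(4, k): 7, 6, 1
Sum = 14.

14


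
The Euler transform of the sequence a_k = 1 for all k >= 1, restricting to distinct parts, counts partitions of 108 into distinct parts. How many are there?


Partitions of 108 into distinct parts can be computed via generating function.
Product (1+x)(1+x^2)(1+x^3)...
The coefficient of x^108 = 855906

855906


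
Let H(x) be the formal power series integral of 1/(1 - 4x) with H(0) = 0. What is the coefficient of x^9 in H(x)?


1/(1 - 4x) = sum_{k>=0} 4^k x^k. Integrating termwise with H(0) = 0:
H(x) = sum_{k>=0} 4^k x^(k+1) / (k+1) = sum_{m>=1} 4^(m-1) x^m / m.
For m = 9: 4^8/9 = 65536/9 = 65536/9.

65536/9


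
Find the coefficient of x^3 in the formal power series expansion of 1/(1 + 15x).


Write 1/(1 + c x) = 1/(1 - (-c) x) and apply the geometric-series identity
1/(1 - y) = sum_{k>=0} y^k to get 1/(1 + c x) = sum_{k>=0} (-c)^k x^k.
So the coefficient of x^k is (-c)^k = (-1)^k * c^k.
Here c = 15 and k = 3:
(-15)^3 = -1 * 3375 = -3375

-3375


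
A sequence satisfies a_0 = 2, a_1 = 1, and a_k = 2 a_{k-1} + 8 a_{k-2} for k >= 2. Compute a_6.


The characteristic equation is t^2 - 2 t - 8 = 0, with roots r_1 = 4 and r_2 = -2 (so c_1 = r_1 + r_2, c_2 = -r_1 r_2 as required).
One can use the closed form a_n = A r_1^n + B r_2^n, but direct iteration is more reliable:
a_0 = 2, a_1 = 1, a_2 = 18, a_3 = 44, a_4 = 232, a_5 = 816, a_6 = 3488.
So a_6 = 3488.

3488


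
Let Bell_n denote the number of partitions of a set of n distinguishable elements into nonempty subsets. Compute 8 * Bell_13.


Bell_13 can be computed from the Bell triangle or from Dobinski's identity Bell_n = (1/e) * sum_{k>=0} k^n / k!.
Computing Bell_13 = 27644437.
Then 8 * 27644437 = 221155496.

221155496


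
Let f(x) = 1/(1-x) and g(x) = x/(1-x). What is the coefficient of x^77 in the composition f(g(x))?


First simplify the composition: f(g(x)) = 1/(1 - x/(1-x)) = (1-x)/((1-x) - x) = (1-x)/(1-2x).
Now extract the coefficient. Write (1-x)/(1-2x) = 1/(1-2x) - x/(1-2x).
The coefficient of x^n in 1/(1-2x) is 2^n, and in x/(1-2x) is 2^(n-1) (for n >= 1).
So the coefficient of x^77 is 2^77 - 2^76 = 151115727451828646838272 - 75557863725914323419136 = 75557863725914323419136.

75557863725914323419136


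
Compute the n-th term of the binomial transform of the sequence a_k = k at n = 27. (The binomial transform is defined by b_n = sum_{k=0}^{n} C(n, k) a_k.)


With a_k = k, b_n = sum_{k=0}^{n} C(n, k) k. Using k * C(n, k) = n * C(n-1, k-1) gives b_n = n * sum_{k>=1} C(n-1, k-1) = n * 2^(n-1).
For n = 27: 27 * 2^26 = 27 * 67108864 = 1811939328.

1811939328


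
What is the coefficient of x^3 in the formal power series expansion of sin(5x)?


The Maclaurin series is sin(t) = sum_{k>=0} (-1)^k t^(2k+1) / (2k+1)!, so substituting t = 5x, only odd powers of x are nonzero, with coefficient of x^(2k+1) equal to (-1)^k 5^(2k+1) / (2k+1)!.
Write 3 = 2*1 + 1, giving the coefficient (-1)^1 * 5^3 / 3! = -125/6 = -125/6.

-125/6


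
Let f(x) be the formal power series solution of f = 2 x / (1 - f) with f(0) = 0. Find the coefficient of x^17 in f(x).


Apply Lagrange inversion: f = 2 x * phi(f) with phi(t) = 1/(1 - t), so
[x^n] f = 2^n * (1/n) [t^(n-1)] phi(t)^n = 2^n * (1/n) [t^(n-1)] (1 - t)^(-n) = 2^n * (1/n) C(2n - 2, n - 1) = 2^n * C_{n-1}.
For n = 17: C_16 = C(32, 16) / 17 = 601080390/17 = 35357670.
With the 2^17 = 131072 factor, the coefficient is 131072 * 35357670 = 4634400522240.

4634400522240


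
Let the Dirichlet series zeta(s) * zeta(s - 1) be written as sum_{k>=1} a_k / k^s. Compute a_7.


Convolution gives a_k = sum_{d | k} d * 1 = sum_{d | k} d = sigma(k), the sum of positive divisors of k.
For k = 7, the divisors are 1, 7, so
sigma(7) = 1 + 7 = 8.

8


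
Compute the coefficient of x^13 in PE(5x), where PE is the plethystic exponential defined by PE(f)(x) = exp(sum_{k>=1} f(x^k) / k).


With f(x) = 5x, the exponent is sum_{k>=1} 5 x^k / k = 5 * (-ln(1 - x)). Exponentiating:
PE(5x) = exp(-5 ln(1 - x)) = 1/(1 - x)^5.
By the negative binomial expansion, [x^n] 1/(1 - x)^5 = C(n + 4, 4).
For n = 13: C(17, 4) = 2380.

2380


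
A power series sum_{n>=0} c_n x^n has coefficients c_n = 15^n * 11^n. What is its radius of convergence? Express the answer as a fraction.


By the root test (Cauchy-Hadamard), the radius is R = 1 / limsup_n |c_n|^(1/n).
Here |c_n|^(1/n) = (15^n * 11^n)^(1/n) = 15 * 11 = 165 for all n.
So R = 1/165 = 1/165.

1/165


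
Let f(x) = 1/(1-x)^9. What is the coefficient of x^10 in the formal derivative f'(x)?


Differentiate: d/dx [ 1/(1-x)^r ] = r / (1-x)^(r+1).
Here r = 9, so f'(x) = 9 / (1-x)^10.
The expansion of 1/(1-x)^(r+1) has coefficient of x^n equal to C(n+r, r).
So the coefficient of x^10 in f'(x) is
9 * C(19, 9) = 9 * 92378 = 831402

831402


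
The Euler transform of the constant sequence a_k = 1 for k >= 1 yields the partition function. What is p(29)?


The Euler transform converts the sequence a_k = 1 into the number of integer partitions.
Using the recurrence or dynamic programming:
p(29) = 4565

4565


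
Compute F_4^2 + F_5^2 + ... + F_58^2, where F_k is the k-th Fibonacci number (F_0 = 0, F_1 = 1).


There is a standard identity sum_{k=0}^{N} F_k^2 = F_N * F_{N+1} (proved inductively from the telescoping relation F_k^2 = F_k F_{k+1} - F_{k-1} F_k). Then
sum_{k=4}^{58} F_k^2 = F_58 F_59 - F_3 F_4.
Computing: F_58 = 591286729879, F_59 = 956722026041, F_3 = 2, F_4 = 3.
Sum = 591286729879 * 956722026041 - 2 * 3 = 565697038180994370779033.

565697038180994370779033


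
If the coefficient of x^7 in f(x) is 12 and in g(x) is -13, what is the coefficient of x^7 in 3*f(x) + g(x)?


Scalar multiplication scales coefficients: 3 * 12 = 36.
Then add the g coefficient: 36 + -13
= 23

23


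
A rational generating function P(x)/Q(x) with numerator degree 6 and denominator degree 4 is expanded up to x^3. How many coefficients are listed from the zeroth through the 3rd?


Expanding up to x^3 gives the coefficients for x^0, x^1, ..., x^3.
That is 3 + 1 = 4 coefficients in total.

4


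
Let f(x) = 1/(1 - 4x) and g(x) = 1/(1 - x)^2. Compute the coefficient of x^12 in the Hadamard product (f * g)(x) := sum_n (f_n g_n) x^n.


f has coefficients f_k = 4^k. For g = 1/(1 - x)^2 the coefficient is g_k = C(k + 1, 1) = k + 1. The Hadamard coefficient is (f * g)_k = 4^k * (k + 1).
For k = 12: 4^12 * 13 = 16777216 * 13 = 218103808.

218103808


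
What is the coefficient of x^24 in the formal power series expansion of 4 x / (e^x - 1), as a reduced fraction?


The exponential generating function for Bernoulli numbers is
x / (e^x - 1) = sum_{k>=0} B_k x^k / k!.
So the coefficient of x^24 in 4 x / (e^x - 1) is 4 B_24 / 24!.
Computing: B_24 = -236364091/2730, 24! = 620448401733239439360000, giving
4 * -236364091/2730 / 620448401733239439360000 = -236364091/423456034182935917363200000.

-236364091/423456034182935917363200000


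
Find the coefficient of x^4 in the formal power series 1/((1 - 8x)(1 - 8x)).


By partial fractions or Cauchy convolution:
The coefficient equals sum_{k=0}^{4} 8^k * 8^(4-k).
= 20480

20480


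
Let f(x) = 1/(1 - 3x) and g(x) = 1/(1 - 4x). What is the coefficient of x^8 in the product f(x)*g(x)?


The coefficient of x^n in f*g is the Cauchy product: sum_{k=0}^{n} a^k * b^(n-k).
With a=3, b=4, n=8:
sum_{k=0}^{8} 3^k * 4^(8-k)
= 242461

242461


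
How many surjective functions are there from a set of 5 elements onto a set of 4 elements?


By inclusion-exclusion on which target elements are missed, the number of surjections from an n-set onto a k-set is
surj(n, k) = sum_{j=0}^{k} (-1)^j C(k, j) (k - j)^n.
Equivalently surj(n, k) = k! * S(n, k), where S(n, k) is the Stirling number of the second kind.
For n = 5, k = 4:
S(5, 4) = 10, so
surj = 4! * 10 = 24 * 10 = 240.

240


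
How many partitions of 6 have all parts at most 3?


Using the generating function (1-x)^(-1)(1-x^2)^(-1)(1-x^3)^(-1),
the coefficient of x^6 counts these restricted partitions.
Result = 7

7


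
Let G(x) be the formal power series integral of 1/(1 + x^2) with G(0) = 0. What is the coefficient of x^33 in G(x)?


1/(1 + x^2) = sum_{j>=0} (-1)^j x^(2j). Integrating termwise with G(0) = 0:
G(x) = sum_{j>=0} (-1)^j x^(2j+1) / (2j+1) = arctan(x).
Only odd powers are nonzero. For x^33 write 33 = 2*16 + 1, giving
(-1)^16 / 33 = 1/33 = 1/33.

1/33


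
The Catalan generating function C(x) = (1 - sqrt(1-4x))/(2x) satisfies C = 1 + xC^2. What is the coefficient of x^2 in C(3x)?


Substituting x -> 3x scales the n-th coefficient by 3^n, so [x^2] C(3x) = 3^2 * C_2.
C_2 = C(2*2, 2)/(3) = 6/3 = 2.
So 3^2 * 2 = 9 * 2 = 18.

18


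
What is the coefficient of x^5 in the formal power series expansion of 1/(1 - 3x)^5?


The general identity 1/(1 - c x)^r = sum_{k>=0} c^k C(k + r - 1, r - 1) x^k follows by substituting y = c x into 1/(1 - y)^r = sum_{k>=0} C(k + r - 1, r - 1) y^k.
For c = 3, r = 5, k = 5:
3^5 * C(9, 4) = 243 * 126 = 30618.

30618


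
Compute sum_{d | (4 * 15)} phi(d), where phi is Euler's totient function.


First, 4 * 15 = 60. One classical identity is sum_{d | n} phi(d) = n (each k in [1, n] has a unique gcd with n, and among the k's with gcd(k, n) = n/d there are phi(d) of them). So the sum equals 60. We also verify directly:
Divisors of 60: 1, 2, 3, 4, 5, 6, 10, 12, 15, 20, 30, 60.
phi values: 1, 1, 2, 2, 4, 2, 4, 4, 8, 8, 8, 16.
Sum = 60.

60


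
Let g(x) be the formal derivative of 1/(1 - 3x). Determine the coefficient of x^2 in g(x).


Differentiate termwise: d/dx sum_{k>=0} 3^k x^k = sum_{k>=1} k 3^k x^(k-1) = sum_{j>=0} (j+1) 3^(j+1) x^j.
Equivalently, d/dx [1/(1 - 3x)] = 3/(1 - 3x)^2.
For j = 2: 3 * 3^3 = 3 * 27 = 81.

81


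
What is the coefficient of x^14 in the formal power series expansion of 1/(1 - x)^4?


The expansion 1/(1 - x)^r = sum_{k>=0} C(k + r - 1, r - 1) x^k follows from the multiset / negative-binomial theorem (or from repeated differentiation of the geometric series).
For r = 4 and k = 14:
C(17, 3) = 355687428096000 / (6 * 87178291200) = 680.

680


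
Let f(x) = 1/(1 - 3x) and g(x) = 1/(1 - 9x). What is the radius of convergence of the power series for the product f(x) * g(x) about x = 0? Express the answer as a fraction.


The radius of 1/(1 - 3x) is 1/3 (nearest singularity at x = 1/3), and the radius of 1/(1 - 9x) is 1/9.
The product f(x)*g(x) = 1/((1 - 3x)(1 - 9x)) has singularities at both 1/3 and 1/9, so its radius of convergence is the distance to the nearest one:
min(1/3, 1/9) = 1/9.

1/9


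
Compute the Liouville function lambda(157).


The Liouville function is lambda(k) = (-1)^Omega(k), where Omega(k) counts the prime factors of k with multiplicity.
Factoring: 157 = 157, so Omega(157) = 1.
lambda(157) = (-1)^1 = -1.

-1


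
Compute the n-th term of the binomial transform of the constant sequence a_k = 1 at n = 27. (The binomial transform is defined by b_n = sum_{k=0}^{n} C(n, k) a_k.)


With a_k = 1 for all k, b_n = sum_{k=0}^{n} C(n, k) = 2^n by the binomial theorem.
For n = 27: 2^27 = 134217728.

134217728


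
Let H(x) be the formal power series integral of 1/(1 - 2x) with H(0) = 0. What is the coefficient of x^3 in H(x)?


1/(1 - 2x) = sum_{k>=0} 2^k x^k. Integrating termwise with H(0) = 0:
H(x) = sum_{k>=0} 2^k x^(k+1) / (k+1) = sum_{m>=1} 2^(m-1) x^m / m.
For m = 3: 2^2/3 = 4/3 = 4/3.

4/3


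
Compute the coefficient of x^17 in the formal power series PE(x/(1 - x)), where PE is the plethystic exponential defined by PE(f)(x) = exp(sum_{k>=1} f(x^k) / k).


For f(x) = x/(1 - x) we have
sum_{k>=1} f(x^k) / k = sum_{k>=1} (1/k) * x^k / (1 - x^k) = sum_{k, m >= 1} x^(k m) / k,
which after exponentiating simplifies to
PE(x/(1 - x)) = prod_{k>=1} 1 / (1 - x^k).
This is the generating function for the partition function p(n), so the coefficient of x^17 is p(17).
Computing p(17) by dynamic programming over parts 1, 2, ..., 17: p(17) = 297.

297


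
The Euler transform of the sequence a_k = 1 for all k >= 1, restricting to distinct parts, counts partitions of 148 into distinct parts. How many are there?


Partitions of 148 into distinct parts can be computed via generating function.
Product (1+x)(1+x^2)(1+x^3)...
The coefficient of x^148 = 16893952

16893952


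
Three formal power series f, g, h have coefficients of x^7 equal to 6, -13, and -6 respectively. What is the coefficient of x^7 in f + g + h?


Series addition is componentwise:
6 + -13 + -6
= -13

-13


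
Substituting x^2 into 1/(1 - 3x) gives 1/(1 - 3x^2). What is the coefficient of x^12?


The coefficient of x^(2m) in 1/(1 - 3x^2) is 3^m.
With n = 12 = 2*6, the coefficient is 3^6 = 729.

729


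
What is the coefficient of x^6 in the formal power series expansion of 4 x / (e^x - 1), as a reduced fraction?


The exponential generating function for Bernoulli numbers is
x / (e^x - 1) = sum_{k>=0} B_k x^k / k!.
So the coefficient of x^6 in 4 x / (e^x - 1) is 4 B_6 / 6!.
Computing: B_6 = 1/42, 6! = 720, giving
4 * 1/42 / 720 = 1/7560.

1/7560


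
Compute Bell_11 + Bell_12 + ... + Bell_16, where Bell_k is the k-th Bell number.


Recall Bell_k counts set partitions of a k-set (with Bell_0 = 1 by convention).
Bell_11 through Bell_16: 678570, 4213597, 27644437, 190899322, 1382958545, 10480142147
Sum = 678570 + 4213597 + 27644437 + 190899322 + 1382958545 + 10480142147 = 12086536618.

12086536618


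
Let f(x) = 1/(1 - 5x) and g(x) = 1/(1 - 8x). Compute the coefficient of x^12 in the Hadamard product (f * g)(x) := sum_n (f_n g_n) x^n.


f has coefficients f_k = 5^k and g has coefficients g_k = 8^k, so the Hadamard product has coefficient (f*g)_k = 5^k * 8^k = 40^k.
For k = 12: 40^12 = 16777216000000000000.

16777216000000000000


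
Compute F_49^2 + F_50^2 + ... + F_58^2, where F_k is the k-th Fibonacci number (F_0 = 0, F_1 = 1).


There is a standard identity sum_{k=0}^{N} F_k^2 = F_N * F_{N+1} (proved inductively from the telescoping relation F_k^2 = F_k F_{k+1} - F_{k-1} F_k). Then
sum_{k=49}^{58} F_k^2 = F_58 F_59 - F_48 F_49.
Computing: F_58 = 591286729879, F_59 = 956722026041, F_48 = 4807526976, F_49 = 7778742049.
Sum = 591286729879 * 956722026041 - 4807526976 * 7778742049 = 565659641668754457765215.

565659641668754457765215


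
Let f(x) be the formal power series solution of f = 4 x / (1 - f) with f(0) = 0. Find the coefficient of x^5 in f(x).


Apply Lagrange inversion: f = 4 x * phi(f) with phi(t) = 1/(1 - t), so
[x^n] f = 4^n * (1/n) [t^(n-1)] phi(t)^n = 4^n * (1/n) [t^(n-1)] (1 - t)^(-n) = 4^n * (1/n) C(2n - 2, n - 1) = 4^n * C_{n-1}.
For n = 5: C_4 = C(8, 4) / 5 = 70/5 = 14.
With the 4^5 = 1024 factor, the coefficient is 1024 * 14 = 14336.

14336


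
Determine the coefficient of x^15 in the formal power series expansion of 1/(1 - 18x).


The geometric series identity gives 1/(1 - c x) = sum_{k>=0} c^k x^k, so the coefficient of x^k is c^k.
Here c = 18 and k = 15.
Computing: 18^15 = 6746640616477458432

6746640616477458432


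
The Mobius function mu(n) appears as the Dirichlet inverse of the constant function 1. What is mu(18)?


18 has a squared prime factor, so mu(18) = 0.
Factorization reveals a repeated prime.

0


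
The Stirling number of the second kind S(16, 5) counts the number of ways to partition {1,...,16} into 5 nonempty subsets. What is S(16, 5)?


Using the explicit formula S(n,k) = (1/k!) sum_{j=0}^{k} (-1)^(k-j) C(k,j) j^n:
S(16, 5) = 1096190550
Equivalently, S(n,k) is n! times the coefficient of x^n in the EGF (e^x - 1)^k / k!.

1096190550


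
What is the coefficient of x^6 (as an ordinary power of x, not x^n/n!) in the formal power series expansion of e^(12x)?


The exponential series is e^y = sum_{k>=0} y^k / k!. Substituting y = 12x gives
e^(12x) = sum_{k>=0} 12^k x^k / k!.
So the coefficient of x^n is a^n/n! with a = 12, n = 6:
12^6 / 6! = 2985984/720 = 20736/5

20736/5


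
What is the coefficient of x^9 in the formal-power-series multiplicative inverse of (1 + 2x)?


The inverse is 1/(1 + 2x). Apply the geometric identity 1/(1 - y) = sum_{k>=0} y^k with y = -2x:
1/(1 + 2x) = sum_{k>=0} (-2)^k x^k.
So the coefficient of x^9 is (-2)^9 = -512.

-512


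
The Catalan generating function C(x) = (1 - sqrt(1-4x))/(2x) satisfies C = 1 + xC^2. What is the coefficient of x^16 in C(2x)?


Substituting x -> 2x scales the n-th coefficient by 2^n, so [x^16] C(2x) = 2^16 * C_16.
C_16 = C(2*16, 16)/(17) = 601080390/17 = 35357670.
So 2^16 * 35357670 = 65536 * 35357670 = 2317200261120.

2317200261120


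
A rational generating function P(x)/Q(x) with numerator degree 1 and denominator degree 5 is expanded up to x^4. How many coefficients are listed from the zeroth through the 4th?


Expanding up to x^4 gives the coefficients for x^0, x^1, ..., x^4.
That is 4 + 1 = 5 coefficients in total.

5


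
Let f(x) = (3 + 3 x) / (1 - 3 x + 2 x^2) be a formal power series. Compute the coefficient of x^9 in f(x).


Write f(x) = sum_{k>=0} a_k x^k. Multiplying both sides by 1 - 3 x + 2 x^2 gives
(1 - 3 x + 2 x^2) sum_{k>=0} a_k x^k = 3 + 3 x.
Matching coefficients:
 x^0: a_0 = 3
 x^1: a_1 - 3 a_0 = 3  =>  a_1 = 3*3 + 3 = 12
 x^k (k >= 2): a_k = 3 a_{k-1} - 2 a_{k-2}.
Iterating: a_2 = 30, a_3 = 66, a_4 = 138, a_5 = 282, a_6 = 570, a_7 = 1146, a_8 = 2298, a_9 = 4602.
So the coefficient of x^9 is 4602.

4602


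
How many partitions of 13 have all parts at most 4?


Using the generating function (1-x)^(-1)(1-x^2)^(-1)...(1-x^4)^(-1),
the coefficient of x^13 counts these restricted partitions.
Result = 39

39


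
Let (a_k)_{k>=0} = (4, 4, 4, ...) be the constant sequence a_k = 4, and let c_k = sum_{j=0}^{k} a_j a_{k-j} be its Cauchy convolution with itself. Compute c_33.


Since a_j = 4 for all j >= 0, the convolution sum becomes
c_k = sum_{j=0}^{k} 4 * 4 = 16 * (k + 1).
Equivalently, the generating function of (a_k) is 4/(1 - x) and its square is 16/(1 - x)^2 = sum_{k>=0} 16(k + 1) x^k.
For k = 33: 16 * 34 = 544.

544


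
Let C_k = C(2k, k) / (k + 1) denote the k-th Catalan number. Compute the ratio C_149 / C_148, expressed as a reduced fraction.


Using C_k = (2k)! / (k! (k+1)!), the ratio C_{k+1}/C_k simplifies to
C_{k+1}/C_k = [(2k+2)! / ((k+1)! (k+2)!)] * [k! (k+1)! / (2k)!]
 = (2k+2)(2k+1) / ((k+1)(k+2)) = 2(2k+1) / (k+2).
For k = 148: 2(2*148 + 1) / (148 + 2) = 594/150 = 99/25.

99/25


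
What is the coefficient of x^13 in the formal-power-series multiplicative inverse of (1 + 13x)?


The inverse is 1/(1 + 13x). Apply the geometric identity 1/(1 - y) = sum_{k>=0} y^k with y = -13x:
1/(1 + 13x) = sum_{k>=0} (-13)^k x^k.
So the coefficient of x^13 is (-13)^13 = -302875106592253.

-302875106592253


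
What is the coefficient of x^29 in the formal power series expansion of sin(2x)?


The Maclaurin series is sin(t) = sum_{k>=0} (-1)^k t^(2k+1) / (2k+1)!, so substituting t = 2x, only odd powers of x are nonzero, with coefficient of x^(2k+1) equal to (-1)^k 2^(2k+1) / (2k+1)!.
Write 29 = 2*14 + 1, giving the coefficient (-1)^14 * 2^29 / 29! = 536870912/8841761993739701954543616000000 = 16/263505041412702261046875.

16/263505041412702261046875


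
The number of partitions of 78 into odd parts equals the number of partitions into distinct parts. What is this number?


Computing partitions of 78 into odd parts (1, 3, 5, ...):
Using the generating function prod_{k>=0} 1/(1-x^(2k+1)),
the count is 64234

64234


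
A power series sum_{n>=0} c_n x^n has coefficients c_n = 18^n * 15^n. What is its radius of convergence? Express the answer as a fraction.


By the root test (Cauchy-Hadamard), the radius is R = 1 / limsup_n |c_n|^(1/n).
Here |c_n|^(1/n) = (18^n * 15^n)^(1/n) = 18 * 15 = 270 for all n.
So R = 1/270 = 1/270.

1/270


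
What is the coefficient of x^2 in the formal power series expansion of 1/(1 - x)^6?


The expansion 1/(1 - x)^r = sum_{k>=0} C(k + r - 1, r - 1) x^k follows from the multiset / negative-binomial theorem (or from repeated differentiation of the geometric series).
For r = 6 and k = 2:
C(7, 5) = 5040 / (120 * 2) = 21.

21


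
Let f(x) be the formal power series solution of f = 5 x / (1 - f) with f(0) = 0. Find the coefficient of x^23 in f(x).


Apply Lagrange inversion: f = 5 x * phi(f) with phi(t) = 1/(1 - t), so
[x^n] f = 5^n * (1/n) [t^(n-1)] phi(t)^n = 5^n * (1/n) [t^(n-1)] (1 - t)^(-n) = 5^n * (1/n) C(2n - 2, n - 1) = 5^n * C_{n-1}.
For n = 23: C_22 = C(44, 22) / 23 = 2104098963720/23 = 91482563640.
With the 5^23 = 11920928955078125 factor, the coefficient is 11920928955078125 * 91482563640 = 1090557141780853271484375000.

1090557141780853271484375000


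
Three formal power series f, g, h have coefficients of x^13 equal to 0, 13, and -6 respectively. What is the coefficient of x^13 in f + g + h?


Series addition is componentwise:
0 + 13 + -6
= 7

7


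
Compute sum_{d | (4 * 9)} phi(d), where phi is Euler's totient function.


First, 4 * 9 = 36. One classical identity is sum_{d | n} phi(d) = n (each k in [1, n] has a unique gcd with n, and among the k's with gcd(k, n) = n/d there are phi(d) of them). So the sum equals 36. We also verify directly:
Divisors of 36: 1, 2, 3, 4, 6, 9, 12, 18, 36.
phi values: 1, 1, 2, 2, 2, 6, 4, 6, 12.
Sum = 36.

36


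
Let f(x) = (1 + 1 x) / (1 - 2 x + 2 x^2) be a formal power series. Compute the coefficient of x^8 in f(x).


Write f(x) = sum_{k>=0} a_k x^k. Multiplying both sides by 1 - 2 x + 2 x^2 gives
(1 - 2 x + 2 x^2) sum_{k>=0} a_k x^k = 1 + 1 x.
Matching coefficients:
 x^0: a_0 = 1
 x^1: a_1 - 2 a_0 = 1  =>  a_1 = 2*1 + 1 = 3
 x^k (k >= 2): a_k = 2 a_{k-1} - 2 a_{k-2}.
Iterating: a_2 = 4, a_3 = 2, a_4 = -4, a_5 = -12, a_6 = -16, a_7 = -8, a_8 = 16.
So the coefficient of x^8 is 16.

16


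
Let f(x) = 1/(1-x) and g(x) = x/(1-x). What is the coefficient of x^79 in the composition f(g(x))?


First simplify the composition: f(g(x)) = 1/(1 - x/(1-x)) = (1-x)/((1-x) - x) = (1-x)/(1-2x).
Now extract the coefficient. Write (1-x)/(1-2x) = 1/(1-2x) - x/(1-2x).
The coefficient of x^n in 1/(1-2x) is 2^n, and in x/(1-2x) is 2^(n-1) (for n >= 1).
So the coefficient of x^79 is 2^79 - 2^78 = 604462909807314587353088 - 302231454903657293676544 = 302231454903657293676544.

302231454903657293676544


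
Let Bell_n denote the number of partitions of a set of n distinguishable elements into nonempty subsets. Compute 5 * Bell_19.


Bell_19 can be computed from the Bell triangle or from Dobinski's identity Bell_n = (1/e) * sum_{k>=0} k^n / k!.
Computing Bell_19 = 5832742205057.
Then 5 * 5832742205057 = 29163711025285.

29163711025285


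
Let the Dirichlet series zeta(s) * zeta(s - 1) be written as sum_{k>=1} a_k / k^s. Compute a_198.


Convolution gives a_k = sum_{d | k} d * 1 = sum_{d | k} d = sigma(k), the sum of positive divisors of k.
For k = 198, the divisors are 1, 2, 3, 6, 9, 11, 18, 22, 33, 66, 99, 198, so
sigma(198) = 1 + 2 + 3 + 6 + 9 + 11 + 18 + 22 + 33 + 66 + 99 + 198 = 468.

468


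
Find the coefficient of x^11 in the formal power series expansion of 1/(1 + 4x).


Write 1/(1 + c x) = 1/(1 - (-c) x) and apply the geometric-series identity
1/(1 - y) = sum_{k>=0} y^k to get 1/(1 + c x) = sum_{k>=0} (-c)^k x^k.
So the coefficient of x^k is (-c)^k = (-1)^k * c^k.
Here c = 4 and k = 11:
(-4)^11 = -1 * 4194304 = -4194304

-4194304


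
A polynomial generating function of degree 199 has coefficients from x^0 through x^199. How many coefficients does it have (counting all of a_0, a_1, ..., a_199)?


A polynomial of degree 199 takes the form a_0 + a_1 x + ... + a_199 x^199.
The number of coefficients is 199 + 1 = 200.

200


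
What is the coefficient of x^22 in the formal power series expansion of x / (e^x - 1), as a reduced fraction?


The exponential generating function for Bernoulli numbers is
x / (e^x - 1) = sum_{k>=0} B_k x^k / k!.
So the coefficient of x^22 in x / (e^x - 1) is B_22 / 22!.
Computing: B_22 = 854513/138, 22! = 1124000727777607680000, giving
854513/138 / 1124000727777607680000 = 77683/14101100039391805440000.

77683/14101100039391805440000


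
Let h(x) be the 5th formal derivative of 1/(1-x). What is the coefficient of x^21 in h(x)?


Differentiating 5 times: d^5/dx^5 [1/(1-x)] = 5!/(1-x)^6.
The expansion 1/(1-x)^6 = sum_{k>=0} C(k+5, 5) x^k, so the coefficient of x^n in 5!/(1-x)^6 is 5! * C(n+5, 5).
For n = 21: 120 * C(26, 5) = 120 * 65780 = 7893600

7893600


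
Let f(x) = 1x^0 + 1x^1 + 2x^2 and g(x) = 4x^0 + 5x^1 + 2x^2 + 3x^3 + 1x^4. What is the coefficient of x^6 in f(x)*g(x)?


Cauchy product at x^6:
2*1
= 2

2


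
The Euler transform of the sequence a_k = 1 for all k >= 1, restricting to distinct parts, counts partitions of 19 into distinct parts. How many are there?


Partitions of 19 into distinct parts can be computed via generating function.
Product (1+x)(1+x^2)(1+x^3)...
The coefficient of x^19 = 54

54


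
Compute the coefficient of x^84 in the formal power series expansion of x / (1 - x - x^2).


Let f(x) = sum_{k>=0} a_k x^k. Multiplying f(x) * (1 - x - x^2) = x and matching coefficients gives a_0 = 0, a_1 = 1, and a_k = a_{k-1} + a_{k-2} for k >= 2. These are the Fibonacci numbers F_k.
Iterating from F_0 = 0, F_1 = 1:
F_0=0, F_1=1, F_2=1, F_3=2, F_4=3, F_5=5, F_6=8, F_7=13, F_8=21, F_9=34, ...
F_84 = 160500643816367088.

160500643816367088


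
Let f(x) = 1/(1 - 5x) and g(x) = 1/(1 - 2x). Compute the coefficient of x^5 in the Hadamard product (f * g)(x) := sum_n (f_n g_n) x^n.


f has coefficients f_k = 5^k and g has coefficients g_k = 2^k, so the Hadamard product has coefficient (f*g)_k = 5^k * 2^k = 10^k.
For k = 5: 10^5 = 100000.

100000


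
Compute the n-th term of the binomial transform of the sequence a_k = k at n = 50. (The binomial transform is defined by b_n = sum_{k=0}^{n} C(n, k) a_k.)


With a_k = k, b_n = sum_{k=0}^{n} C(n, k) k. Using k * C(n, k) = n * C(n-1, k-1) gives b_n = n * sum_{k>=1} C(n-1, k-1) = n * 2^(n-1).
For n = 50: 50 * 2^49 = 50 * 562949953421312 = 28147497671065600.

28147497671065600


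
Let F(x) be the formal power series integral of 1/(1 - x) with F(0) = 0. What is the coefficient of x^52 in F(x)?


1/(1 - x) = sum_{k>=0} x^k. Integrating termwise and using F(0) = 0 gives
F(x) = sum_{k>=0} x^(k+1) / (k+1) = sum_{m>=1} x^m / m = -ln(1 - x).
So the coefficient of x^52 is 1/52 = 1/52.

1/52


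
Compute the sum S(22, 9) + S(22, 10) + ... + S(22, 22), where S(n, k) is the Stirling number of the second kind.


By definition, S(n, k) counts partitions of an n-set into exactly k nonempty blocks.
Computing row n = 22 for k = 9..22:
S(22, k): 1241963303533920, 835143799377954, 366282500870286, 108823356051137, 22496861868481, 3295165281331, 345615943200, 26046574004, 1404142047, 53374629, 1389850, 23485, 231, 1
Sum = 2578378108430556.

2578378108430556


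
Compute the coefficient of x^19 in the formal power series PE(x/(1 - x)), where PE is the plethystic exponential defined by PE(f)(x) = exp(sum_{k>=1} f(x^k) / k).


For f(x) = x/(1 - x) we have
sum_{k>=1} f(x^k) / k = sum_{k>=1} (1/k) * x^k / (1 - x^k) = sum_{k, m >= 1} x^(k m) / k,
which after exponentiating simplifies to
PE(x/(1 - x)) = prod_{k>=1} 1 / (1 - x^k).
This is the generating function for the partition function p(n), so the coefficient of x^19 is p(19).
Computing p(19) by dynamic programming over parts 1, 2, ..., 19: p(19) = 490.

490


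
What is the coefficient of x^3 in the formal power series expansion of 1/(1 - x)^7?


The expansion 1/(1 - x)^r = sum_{k>=0} C(k + r - 1, r - 1) x^k follows from the multiset / negative-binomial theorem (or from repeated differentiation of the geometric series).
For r = 7 and k = 3:
C(9, 6) = 362880 / (720 * 6) = 84.

84


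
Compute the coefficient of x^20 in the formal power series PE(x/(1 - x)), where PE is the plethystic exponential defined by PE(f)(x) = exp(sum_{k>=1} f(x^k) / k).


For f(x) = x/(1 - x) we have
sum_{k>=1} f(x^k) / k = sum_{k>=1} (1/k) * x^k / (1 - x^k) = sum_{k, m >= 1} x^(k m) / k,
which after exponentiating simplifies to
PE(x/(1 - x)) = prod_{k>=1} 1 / (1 - x^k).
This is the generating function for the partition function p(n), so the coefficient of x^20 is p(20).
Computing p(20) by dynamic programming over parts 1, 2, ..., 20: p(20) = 627.

627


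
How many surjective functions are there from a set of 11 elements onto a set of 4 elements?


By inclusion-exclusion on which target elements are missed, the number of surjections from an n-set onto a k-set is
surj(n, k) = sum_{j=0}^{k} (-1)^j C(k, j) (k - j)^n.
Equivalently surj(n, k) = k! * S(n, k), where S(n, k) is the Stirling number of the second kind.
For n = 11, k = 4:
S(11, 4) = 145750, so
surj = 4! * 145750 = 24 * 145750 = 3498000.

3498000


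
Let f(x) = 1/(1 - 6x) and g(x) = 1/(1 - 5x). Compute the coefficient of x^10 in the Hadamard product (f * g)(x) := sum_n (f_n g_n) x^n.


f has coefficients f_k = 6^k and g has coefficients g_k = 5^k, so the Hadamard product has coefficient (f*g)_k = 6^k * 5^k = 30^k.
For k = 10: 30^10 = 590490000000000.

590490000000000


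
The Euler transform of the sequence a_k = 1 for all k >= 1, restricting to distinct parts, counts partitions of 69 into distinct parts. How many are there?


Partitions of 69 into distinct parts can be computed via generating function.
Product (1+x)(1+x^2)(1+x^3)...
The coefficient of x^69 = 27130

27130


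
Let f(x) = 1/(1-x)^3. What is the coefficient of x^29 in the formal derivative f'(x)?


Differentiate: d/dx [ 1/(1-x)^r ] = r / (1-x)^(r+1).
Here r = 3, so f'(x) = 3 / (1-x)^4.
The expansion of 1/(1-x)^(r+1) has coefficient of x^n equal to C(n+r, r).
So the coefficient of x^29 in f'(x) is
3 * C(32, 3) = 3 * 4960 = 14880

14880


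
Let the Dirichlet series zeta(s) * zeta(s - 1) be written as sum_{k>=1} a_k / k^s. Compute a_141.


Convolution gives a_k = sum_{d | k} d * 1 = sum_{d | k} d = sigma(k), the sum of positive divisors of k.
For k = 141, the divisors are 1, 3, 47, 141, so
sigma(141) = 1 + 3 + 47 + 141 = 192.

192


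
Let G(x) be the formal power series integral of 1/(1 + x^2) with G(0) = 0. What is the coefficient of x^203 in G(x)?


1/(1 + x^2) = sum_{j>=0} (-1)^j x^(2j). Integrating termwise with G(0) = 0:
G(x) = sum_{j>=0} (-1)^j x^(2j+1) / (2j+1) = arctan(x).
Only odd powers are nonzero. For x^203 write 203 = 2*101 + 1, giving
(-1)^101 / 203 = -1/203 = -1/203.

-1/203


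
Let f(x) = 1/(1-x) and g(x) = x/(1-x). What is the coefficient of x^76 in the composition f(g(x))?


First simplify the composition: f(g(x)) = 1/(1 - x/(1-x)) = (1-x)/((1-x) - x) = (1-x)/(1-2x).
Now extract the coefficient. Write (1-x)/(1-2x) = 1/(1-2x) - x/(1-2x).
The coefficient of x^n in 1/(1-2x) is 2^n, and in x/(1-2x) is 2^(n-1) (for n >= 1).
So the coefficient of x^76 is 2^76 - 2^75 = 75557863725914323419136 - 37778931862957161709568 = 37778931862957161709568.

37778931862957161709568
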